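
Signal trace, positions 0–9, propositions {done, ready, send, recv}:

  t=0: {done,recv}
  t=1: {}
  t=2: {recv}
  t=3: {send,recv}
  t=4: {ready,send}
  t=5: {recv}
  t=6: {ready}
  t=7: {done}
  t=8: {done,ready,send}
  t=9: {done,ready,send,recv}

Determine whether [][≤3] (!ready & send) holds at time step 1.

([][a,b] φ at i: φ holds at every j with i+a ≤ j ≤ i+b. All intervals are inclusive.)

No

Check (!ready & send) at every j in [1,4]:
  j=1: false
  j=2: false
  j=3: true
  j=4: false
Fails at j=1 → formula fails.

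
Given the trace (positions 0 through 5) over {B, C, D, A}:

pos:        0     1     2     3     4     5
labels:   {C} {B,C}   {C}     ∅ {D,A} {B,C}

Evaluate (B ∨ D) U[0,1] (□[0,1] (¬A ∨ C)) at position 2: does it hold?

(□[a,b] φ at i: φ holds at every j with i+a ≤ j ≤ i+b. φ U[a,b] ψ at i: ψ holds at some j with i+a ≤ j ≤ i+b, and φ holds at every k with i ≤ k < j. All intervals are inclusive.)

Need some j in [2,3] with □[0,1] (¬A ∨ C), and (B ∨ D) at every k in [2,j-1].
  j=2: □[0,1] (¬A ∨ C) holds; no prefix to check → satisfied.

Holds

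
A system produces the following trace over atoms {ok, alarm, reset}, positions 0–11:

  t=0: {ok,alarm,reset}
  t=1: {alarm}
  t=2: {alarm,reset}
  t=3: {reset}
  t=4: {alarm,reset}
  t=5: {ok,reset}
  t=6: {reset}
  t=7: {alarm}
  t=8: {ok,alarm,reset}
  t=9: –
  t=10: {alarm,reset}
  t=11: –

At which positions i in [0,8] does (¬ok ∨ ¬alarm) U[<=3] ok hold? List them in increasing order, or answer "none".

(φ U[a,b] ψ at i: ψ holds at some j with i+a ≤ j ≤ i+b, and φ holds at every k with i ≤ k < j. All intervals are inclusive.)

Evaluate at each i in [0,8]:
  i=0: ✓ (rhs at j=0)
  i=1: ✗ (no rhs in [1,4])
  i=2: ✓ (rhs at j=5; lhs holds on [2,4])
  i=3: ✓ (rhs at j=5; lhs holds on [3,4])
  i=4: ✓ (rhs at j=5; lhs holds on [4,4])
  i=5: ✓ (rhs at j=5)
  i=6: ✓ (rhs at j=8; lhs holds on [6,7])
  i=7: ✓ (rhs at j=8; lhs holds on [7,7])
  i=8: ✓ (rhs at j=8)

0, 2, 3, 4, 5, 6, 7, 8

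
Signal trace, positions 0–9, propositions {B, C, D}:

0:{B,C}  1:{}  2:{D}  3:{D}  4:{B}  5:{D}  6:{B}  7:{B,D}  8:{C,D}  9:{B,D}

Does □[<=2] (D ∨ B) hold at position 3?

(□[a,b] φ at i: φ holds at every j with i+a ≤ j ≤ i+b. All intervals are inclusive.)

Check (D ∨ B) at every j in [3,5]:
  j=3: true
  j=4: true
  j=5: true
All positions satisfy it → formula holds.

Yes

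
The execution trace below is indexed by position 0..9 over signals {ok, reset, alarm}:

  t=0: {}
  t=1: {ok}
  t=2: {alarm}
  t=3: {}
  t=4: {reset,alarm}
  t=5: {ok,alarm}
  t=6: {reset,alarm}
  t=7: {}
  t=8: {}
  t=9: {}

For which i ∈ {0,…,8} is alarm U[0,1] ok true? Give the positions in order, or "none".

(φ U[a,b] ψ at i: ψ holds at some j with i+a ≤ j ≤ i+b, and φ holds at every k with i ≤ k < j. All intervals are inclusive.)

1, 4, 5

Evaluate at each i in [0,8]:
  i=0: ✗ (lhs fails at k=0 before rhs at j=1)
  i=1: ✓ (rhs at j=1)
  i=2: ✗ (no rhs in [2,3])
  i=3: ✗ (no rhs in [3,4])
  i=4: ✓ (rhs at j=5; lhs holds on [4,4])
  i=5: ✓ (rhs at j=5)
  i=6: ✗ (no rhs in [6,7])
  i=7: ✗ (no rhs in [7,8])
  i=8: ✗ (no rhs in [8,9])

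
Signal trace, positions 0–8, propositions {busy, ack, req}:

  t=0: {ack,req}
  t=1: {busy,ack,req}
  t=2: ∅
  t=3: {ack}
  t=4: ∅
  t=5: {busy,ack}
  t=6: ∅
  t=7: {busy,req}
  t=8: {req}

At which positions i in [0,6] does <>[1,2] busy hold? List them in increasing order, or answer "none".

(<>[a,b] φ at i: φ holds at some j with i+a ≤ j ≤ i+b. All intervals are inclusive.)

0, 3, 4, 5, 6

Evaluate at each i in [0,6]:
  i=0: ✓ (witness j=1)
  i=1: ✗ (none in [2,3])
  i=2: ✗ (none in [3,4])
  i=3: ✓ (witness j=5)
  i=4: ✓ (witness j=5)
  i=5: ✓ (witness j=7)
  i=6: ✓ (witness j=7)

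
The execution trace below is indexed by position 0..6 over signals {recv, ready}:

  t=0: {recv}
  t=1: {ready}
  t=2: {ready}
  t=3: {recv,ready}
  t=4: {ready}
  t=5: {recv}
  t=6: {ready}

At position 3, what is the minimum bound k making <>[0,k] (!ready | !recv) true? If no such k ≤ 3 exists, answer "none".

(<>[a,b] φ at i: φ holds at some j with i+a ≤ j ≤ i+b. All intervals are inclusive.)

1

Scan j = 3,4,… for (!ready | !recv):
  j=3: fails
  j=4: holds
First hit at j=4, so smallest k = 4-3 = 1.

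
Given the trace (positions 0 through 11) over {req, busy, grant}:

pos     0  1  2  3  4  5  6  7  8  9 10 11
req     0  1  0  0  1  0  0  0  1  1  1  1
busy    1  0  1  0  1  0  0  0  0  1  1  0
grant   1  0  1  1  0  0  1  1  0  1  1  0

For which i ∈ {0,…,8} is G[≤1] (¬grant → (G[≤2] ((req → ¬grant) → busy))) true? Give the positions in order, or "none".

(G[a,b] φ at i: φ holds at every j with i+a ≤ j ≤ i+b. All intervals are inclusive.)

Evaluate at each i in [0,8]:
  i=0: ✗ (fails at j=1)
  i=1: ✗ (fails at j=1)
  i=2: ✓ (all of [2,3])
  i=3: ✗ (fails at j=4)
  i=4: ✗ (fails at j=4)
  i=5: ✗ (fails at j=5)
  i=6: ✓ (all of [6,7])
  i=7: ✗ (fails at j=8)
  i=8: ✗ (fails at j=8)

2, 6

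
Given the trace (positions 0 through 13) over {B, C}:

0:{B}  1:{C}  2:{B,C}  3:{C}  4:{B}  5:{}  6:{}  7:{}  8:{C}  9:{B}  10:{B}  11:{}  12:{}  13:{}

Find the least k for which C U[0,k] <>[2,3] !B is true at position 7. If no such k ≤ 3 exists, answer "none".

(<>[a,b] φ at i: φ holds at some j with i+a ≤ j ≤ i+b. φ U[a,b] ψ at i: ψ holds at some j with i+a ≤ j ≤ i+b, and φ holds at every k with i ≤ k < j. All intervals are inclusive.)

Need earliest j ≥ 7 with <>[2,3] !B, and C at every k in [7,j-1].
  j=7: rhs fails.
  j=8: rhs holds but lhs fails at k=7.
  j=9: rhs holds but lhs fails at k=7.
  j=10: rhs holds but lhs fails at k=7.
No witness within the range → none.

none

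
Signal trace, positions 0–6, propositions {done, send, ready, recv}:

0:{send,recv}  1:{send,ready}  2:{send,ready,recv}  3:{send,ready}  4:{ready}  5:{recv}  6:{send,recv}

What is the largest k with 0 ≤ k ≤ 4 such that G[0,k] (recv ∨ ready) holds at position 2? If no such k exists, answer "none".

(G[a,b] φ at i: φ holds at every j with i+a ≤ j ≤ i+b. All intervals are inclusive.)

4

(recv ∨ ready) must hold from j=2 onward; find where it first fails.
  j=2: holds
  j=3: holds
  j=4: holds
  j=5: holds
  j=6: holds
Holds through j=6; largest k = 4.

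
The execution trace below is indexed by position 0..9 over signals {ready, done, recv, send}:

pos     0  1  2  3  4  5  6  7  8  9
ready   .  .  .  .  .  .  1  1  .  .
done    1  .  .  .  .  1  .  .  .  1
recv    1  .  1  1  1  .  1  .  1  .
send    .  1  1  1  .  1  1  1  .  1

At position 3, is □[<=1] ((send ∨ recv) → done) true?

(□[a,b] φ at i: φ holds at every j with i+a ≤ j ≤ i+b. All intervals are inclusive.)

Check ((send ∨ recv) → done) at every j in [3,4]:
  j=3: antecedent true; consequent false → ✗
  j=4: antecedent true; consequent false → ✗
Fails at j=3 → formula fails.

Does not hold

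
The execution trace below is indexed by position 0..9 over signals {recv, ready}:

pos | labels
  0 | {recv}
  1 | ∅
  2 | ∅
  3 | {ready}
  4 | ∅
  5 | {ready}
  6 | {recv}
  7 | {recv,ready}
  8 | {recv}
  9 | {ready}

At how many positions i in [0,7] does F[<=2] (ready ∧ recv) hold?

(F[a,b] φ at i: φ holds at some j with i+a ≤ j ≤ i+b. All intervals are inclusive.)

Evaluate at each i in [0,7]:
  i=0: ✗ (none in [0,2])
  i=1: ✗ (none in [1,3])
  i=2: ✗ (none in [2,4])
  i=3: ✗ (none in [3,5])
  i=4: ✗ (none in [4,6])
  i=5: ✓ (witness j=7)
  i=6: ✓ (witness j=7)
  i=7: ✓ (witness j=7)
Positions where it holds: {5, 6, 7} → 3.

3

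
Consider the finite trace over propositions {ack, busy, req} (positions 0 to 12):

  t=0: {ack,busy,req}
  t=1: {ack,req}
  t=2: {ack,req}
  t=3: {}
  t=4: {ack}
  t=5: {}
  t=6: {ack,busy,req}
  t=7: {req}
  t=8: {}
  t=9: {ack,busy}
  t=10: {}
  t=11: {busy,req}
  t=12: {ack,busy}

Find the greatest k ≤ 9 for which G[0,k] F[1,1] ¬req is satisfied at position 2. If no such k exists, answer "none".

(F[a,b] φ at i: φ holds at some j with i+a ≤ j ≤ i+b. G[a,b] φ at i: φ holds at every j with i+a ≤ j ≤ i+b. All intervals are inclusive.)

2

F[1,1] ¬req must hold from j=2 onward; find where it first fails.
  j=2: holds
  j=3: holds
  j=4: holds
  j=5: fails
Holds on [2,4], so largest k = 2.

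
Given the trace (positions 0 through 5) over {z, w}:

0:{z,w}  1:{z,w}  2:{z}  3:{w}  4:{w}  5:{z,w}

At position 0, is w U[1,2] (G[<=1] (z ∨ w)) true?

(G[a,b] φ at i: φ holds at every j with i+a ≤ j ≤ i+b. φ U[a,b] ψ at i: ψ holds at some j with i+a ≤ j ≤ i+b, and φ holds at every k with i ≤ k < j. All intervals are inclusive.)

Need some j in [1,2] with G[<=1] (z ∨ w), and w at every k in [0,j-1].
  j=1: G[<=1] (z ∨ w) holds; w holds at every k in [0,0] → satisfied.

Yes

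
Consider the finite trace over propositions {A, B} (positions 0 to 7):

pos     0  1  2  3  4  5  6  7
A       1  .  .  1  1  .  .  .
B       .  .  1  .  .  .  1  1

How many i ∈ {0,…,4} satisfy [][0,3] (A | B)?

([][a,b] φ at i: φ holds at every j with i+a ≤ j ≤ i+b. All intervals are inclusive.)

Evaluate at each i in [0,4]:
  i=0: ✗ (fails at j=1)
  i=1: ✗ (fails at j=1)
  i=2: ✗ (fails at j=5)
  i=3: ✗ (fails at j=5)
  i=4: ✗ (fails at j=5)
Positions where it holds: {} → 0.

0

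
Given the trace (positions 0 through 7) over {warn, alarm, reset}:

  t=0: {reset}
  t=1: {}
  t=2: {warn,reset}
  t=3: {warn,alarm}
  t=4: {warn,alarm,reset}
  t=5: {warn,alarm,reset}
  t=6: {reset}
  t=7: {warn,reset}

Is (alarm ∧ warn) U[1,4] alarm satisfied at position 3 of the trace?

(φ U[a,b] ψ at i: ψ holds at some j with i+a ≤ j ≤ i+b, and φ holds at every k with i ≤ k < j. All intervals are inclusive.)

Yes

Need some j in [4,7] with alarm, and (alarm ∧ warn) at every k in [3,j-1].
  j=4: alarm holds; (alarm ∧ warn) holds at every k in [3,3] → satisfied.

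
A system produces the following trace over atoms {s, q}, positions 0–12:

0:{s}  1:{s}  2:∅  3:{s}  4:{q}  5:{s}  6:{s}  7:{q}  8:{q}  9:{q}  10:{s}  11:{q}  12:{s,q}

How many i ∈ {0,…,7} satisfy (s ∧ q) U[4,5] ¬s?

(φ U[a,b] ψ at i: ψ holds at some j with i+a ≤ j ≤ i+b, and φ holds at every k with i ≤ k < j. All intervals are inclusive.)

Evaluate at each i in [0,7]:
  i=0: ✗ (lhs fails at k=0 before rhs at j=4)
  i=1: ✗ (no rhs in [5,6])
  i=2: ✗ (lhs fails at k=2 before rhs at j=7)
  i=3: ✗ (lhs fails at k=3 before rhs at j=7)
  i=4: ✗ (lhs fails at k=4 before rhs at j=8)
  i=5: ✗ (lhs fails at k=5 before rhs at j=9)
  i=6: ✗ (lhs fails at k=6 before rhs at j=11)
  i=7: ✗ (lhs fails at k=7 before rhs at j=11)
Positions where it holds: {} → 0.

0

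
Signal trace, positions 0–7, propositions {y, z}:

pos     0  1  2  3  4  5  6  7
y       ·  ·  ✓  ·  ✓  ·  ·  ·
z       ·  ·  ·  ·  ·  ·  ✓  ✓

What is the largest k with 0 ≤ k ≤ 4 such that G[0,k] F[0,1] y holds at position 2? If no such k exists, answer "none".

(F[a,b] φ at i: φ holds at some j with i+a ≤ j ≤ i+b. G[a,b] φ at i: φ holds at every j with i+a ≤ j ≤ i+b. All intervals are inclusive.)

2

F[0,1] y must hold from j=2 onward; find where it first fails.
  j=2: holds
  j=3: holds
  j=4: holds
  j=5: fails
Holds on [2,4], so largest k = 2.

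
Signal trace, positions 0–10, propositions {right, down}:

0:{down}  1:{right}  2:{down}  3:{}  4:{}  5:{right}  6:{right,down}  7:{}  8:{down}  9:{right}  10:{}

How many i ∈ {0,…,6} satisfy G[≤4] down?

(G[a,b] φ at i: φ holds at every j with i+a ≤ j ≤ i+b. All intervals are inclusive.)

Evaluate at each i in [0,6]:
  i=0: ✗ (fails at j=1)
  i=1: ✗ (fails at j=1)
  i=2: ✗ (fails at j=3)
  i=3: ✗ (fails at j=3)
  i=4: ✗ (fails at j=4)
  i=5: ✗ (fails at j=5)
  i=6: ✗ (fails at j=7)
Positions where it holds: {} → 0.

0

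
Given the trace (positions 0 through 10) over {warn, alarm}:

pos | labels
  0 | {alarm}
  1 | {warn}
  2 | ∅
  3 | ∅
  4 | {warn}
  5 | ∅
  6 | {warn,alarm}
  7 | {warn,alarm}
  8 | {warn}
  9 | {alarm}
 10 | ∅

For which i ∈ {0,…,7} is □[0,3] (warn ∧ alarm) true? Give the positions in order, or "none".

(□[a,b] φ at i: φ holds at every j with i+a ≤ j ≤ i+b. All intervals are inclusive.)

Evaluate at each i in [0,7]:
  i=0: ✗ (fails at j=0)
  i=1: ✗ (fails at j=1)
  i=2: ✗ (fails at j=2)
  i=3: ✗ (fails at j=3)
  i=4: ✗ (fails at j=4)
  i=5: ✗ (fails at j=5)
  i=6: ✗ (fails at j=8)
  i=7: ✗ (fails at j=8)

none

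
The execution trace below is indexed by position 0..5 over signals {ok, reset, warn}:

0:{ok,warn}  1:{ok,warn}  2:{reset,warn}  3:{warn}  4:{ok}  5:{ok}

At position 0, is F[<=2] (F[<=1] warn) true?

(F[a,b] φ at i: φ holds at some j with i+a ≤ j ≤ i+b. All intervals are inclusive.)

Yes

Check F[<=1] warn at each j in [0,2]:
  j=0: holds (witness at 0)
  j=1: holds (witness at 1)
  j=2: holds (witness at 2)
Found at j=0 → formula holds.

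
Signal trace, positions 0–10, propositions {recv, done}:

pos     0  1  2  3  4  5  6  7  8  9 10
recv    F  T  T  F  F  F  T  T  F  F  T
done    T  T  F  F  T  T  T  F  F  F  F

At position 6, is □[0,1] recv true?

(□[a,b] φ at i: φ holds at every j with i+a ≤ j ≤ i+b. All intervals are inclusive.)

Check recv at every j in [6,7]:
  j=6: true
  j=7: true
All positions satisfy it → formula holds.

Yes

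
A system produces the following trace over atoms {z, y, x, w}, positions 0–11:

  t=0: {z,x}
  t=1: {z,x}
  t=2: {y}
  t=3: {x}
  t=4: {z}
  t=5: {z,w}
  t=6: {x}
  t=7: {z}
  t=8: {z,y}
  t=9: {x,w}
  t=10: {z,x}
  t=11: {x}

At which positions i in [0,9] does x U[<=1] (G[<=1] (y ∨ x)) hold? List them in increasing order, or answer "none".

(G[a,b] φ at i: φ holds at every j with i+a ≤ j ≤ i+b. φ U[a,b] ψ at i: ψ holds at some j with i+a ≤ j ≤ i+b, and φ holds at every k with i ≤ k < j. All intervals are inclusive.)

0, 1, 2, 8, 9

Evaluate at each i in [0,9]:
  i=0: ✓ (rhs at j=0)
  i=1: ✓ (rhs at j=1)
  i=2: ✓ (rhs at j=2)
  i=3: ✗ (no rhs in [3,4])
  i=4: ✗ (no rhs in [4,5])
  i=5: ✗ (no rhs in [5,6])
  i=6: ✗ (no rhs in [6,7])
  i=7: ✗ (lhs fails at k=7 before rhs at j=8)
  i=8: ✓ (rhs at j=8)
  i=9: ✓ (rhs at j=9)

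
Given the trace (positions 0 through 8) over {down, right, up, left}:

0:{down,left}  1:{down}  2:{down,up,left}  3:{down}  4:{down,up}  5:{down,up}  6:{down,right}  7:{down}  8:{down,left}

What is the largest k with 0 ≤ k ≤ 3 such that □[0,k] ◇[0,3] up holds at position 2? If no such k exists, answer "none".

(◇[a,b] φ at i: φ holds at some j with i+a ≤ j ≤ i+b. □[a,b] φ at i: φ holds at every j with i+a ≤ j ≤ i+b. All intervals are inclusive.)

◇[0,3] up must hold from j=2 onward; find where it first fails.
  j=2: holds
  j=3: holds
  j=4: holds
  j=5: holds
Holds through j=5; largest k = 3.

3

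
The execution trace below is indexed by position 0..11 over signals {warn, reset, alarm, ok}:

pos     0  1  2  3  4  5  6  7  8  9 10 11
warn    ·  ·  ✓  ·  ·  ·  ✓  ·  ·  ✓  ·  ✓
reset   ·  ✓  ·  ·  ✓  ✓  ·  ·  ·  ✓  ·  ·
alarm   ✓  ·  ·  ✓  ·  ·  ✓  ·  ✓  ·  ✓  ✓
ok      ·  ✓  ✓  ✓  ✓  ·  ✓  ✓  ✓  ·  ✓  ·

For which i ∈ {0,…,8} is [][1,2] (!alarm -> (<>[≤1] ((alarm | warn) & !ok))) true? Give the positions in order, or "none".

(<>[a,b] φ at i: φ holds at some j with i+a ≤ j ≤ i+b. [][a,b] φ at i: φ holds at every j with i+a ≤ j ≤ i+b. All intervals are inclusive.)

7, 8

Evaluate at each i in [0,8]:
  i=0: ✗ (fails at j=1)
  i=1: ✗ (fails at j=2)
  i=2: ✗ (fails at j=4)
  i=3: ✗ (fails at j=4)
  i=4: ✗ (fails at j=5)
  i=5: ✗ (fails at j=7)
  i=6: ✗ (fails at j=7)
  i=7: ✓ (all of [8,9])
  i=8: ✓ (all of [9,10])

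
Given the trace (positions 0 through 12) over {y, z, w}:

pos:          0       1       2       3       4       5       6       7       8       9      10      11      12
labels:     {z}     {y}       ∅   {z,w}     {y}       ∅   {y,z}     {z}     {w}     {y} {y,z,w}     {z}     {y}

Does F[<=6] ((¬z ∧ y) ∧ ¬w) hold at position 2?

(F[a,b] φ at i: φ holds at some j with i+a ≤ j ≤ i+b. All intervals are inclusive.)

Holds

Check ((¬z ∧ y) ∧ ¬w) at each j in [2,8]:
  j=2: false
  j=3: false
  j=4: true
  j=5: false
  j=6: false
  j=7: false
  j=8: false
Found at j=4 → formula holds.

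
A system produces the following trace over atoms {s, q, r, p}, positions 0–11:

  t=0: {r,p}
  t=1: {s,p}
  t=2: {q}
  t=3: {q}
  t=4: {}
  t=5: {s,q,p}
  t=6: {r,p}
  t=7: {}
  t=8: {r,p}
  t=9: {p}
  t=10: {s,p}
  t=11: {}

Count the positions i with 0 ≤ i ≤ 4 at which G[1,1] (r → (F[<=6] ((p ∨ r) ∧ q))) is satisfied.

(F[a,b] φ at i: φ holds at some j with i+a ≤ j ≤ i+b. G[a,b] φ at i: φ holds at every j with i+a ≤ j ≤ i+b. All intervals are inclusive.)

Evaluate at each i in [0,4]:
  i=0: ✓ (all of [1,1])
  i=1: ✓ (all of [2,2])
  i=2: ✓ (all of [3,3])
  i=3: ✓ (all of [4,4])
  i=4: ✓ (all of [5,5])
Positions where it holds: {0, 1, 2, 3, 4} → 5.

5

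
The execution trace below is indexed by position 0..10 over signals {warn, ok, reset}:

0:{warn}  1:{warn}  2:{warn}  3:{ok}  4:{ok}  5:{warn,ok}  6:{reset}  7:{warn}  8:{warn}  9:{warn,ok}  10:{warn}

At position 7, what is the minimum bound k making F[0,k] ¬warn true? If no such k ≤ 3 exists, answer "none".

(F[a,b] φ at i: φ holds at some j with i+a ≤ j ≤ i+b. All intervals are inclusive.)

Scan j = 7,8,… for ¬warn:
  j=7: fails
  j=8: fails
  j=9: fails
  j=10: fails
No j in [7,10] satisfies it → none.

none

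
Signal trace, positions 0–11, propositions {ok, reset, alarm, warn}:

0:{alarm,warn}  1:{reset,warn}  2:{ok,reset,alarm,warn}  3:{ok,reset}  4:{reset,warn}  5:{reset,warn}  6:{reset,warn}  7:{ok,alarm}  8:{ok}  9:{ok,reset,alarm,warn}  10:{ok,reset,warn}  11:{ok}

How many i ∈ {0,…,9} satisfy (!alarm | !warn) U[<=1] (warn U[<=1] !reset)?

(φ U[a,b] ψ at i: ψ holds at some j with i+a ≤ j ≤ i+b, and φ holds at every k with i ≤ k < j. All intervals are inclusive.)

5

Evaluate at each i in [0,9]:
  i=0: ✓ (rhs at j=0)
  i=1: ✗ (no rhs in [1,2])
  i=2: ✗ (no rhs in [2,3])
  i=3: ✗ (no rhs in [3,4])
  i=4: ✗ (no rhs in [4,5])
  i=5: ✓ (rhs at j=6; lhs holds on [5,5])
  i=6: ✓ (rhs at j=6)
  i=7: ✓ (rhs at j=7)
  i=8: ✓ (rhs at j=8)
  i=9: ✗ (lhs fails at k=9 before rhs at j=10)
Positions where it holds: {0, 5, 6, 7, 8} → 5.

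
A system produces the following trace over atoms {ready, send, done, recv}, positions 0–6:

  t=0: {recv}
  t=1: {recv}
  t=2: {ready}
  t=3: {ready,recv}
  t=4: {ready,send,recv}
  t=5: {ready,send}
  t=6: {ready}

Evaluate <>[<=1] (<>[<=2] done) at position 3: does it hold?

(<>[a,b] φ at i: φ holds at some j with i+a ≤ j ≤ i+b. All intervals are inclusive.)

No

Check <>[<=2] done at each j in [3,4]:
  j=3: fails (none in [3,5])
  j=4: fails (none in [4,6])
No position in the window satisfies it → formula fails.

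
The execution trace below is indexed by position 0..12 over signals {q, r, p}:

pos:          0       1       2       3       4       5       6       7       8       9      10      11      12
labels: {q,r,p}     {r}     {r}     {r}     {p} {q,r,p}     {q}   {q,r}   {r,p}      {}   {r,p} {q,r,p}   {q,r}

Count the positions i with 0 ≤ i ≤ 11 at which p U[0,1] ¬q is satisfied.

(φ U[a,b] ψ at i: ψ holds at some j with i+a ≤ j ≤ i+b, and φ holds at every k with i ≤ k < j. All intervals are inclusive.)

8

Evaluate at each i in [0,11]:
  i=0: ✓ (rhs at j=1; lhs holds on [0,0])
  i=1: ✓ (rhs at j=1)
  i=2: ✓ (rhs at j=2)
  i=3: ✓ (rhs at j=3)
  i=4: ✓ (rhs at j=4)
  i=5: ✗ (no rhs in [5,6])
  i=6: ✗ (no rhs in [6,7])
  i=7: ✗ (lhs fails at k=7 before rhs at j=8)
  i=8: ✓ (rhs at j=8)
  i=9: ✓ (rhs at j=9)
  i=10: ✓ (rhs at j=10)
  i=11: ✗ (no rhs in [11,12])
Positions where it holds: {0, 1, 2, 3, 4, 8, 9, 10} → 8.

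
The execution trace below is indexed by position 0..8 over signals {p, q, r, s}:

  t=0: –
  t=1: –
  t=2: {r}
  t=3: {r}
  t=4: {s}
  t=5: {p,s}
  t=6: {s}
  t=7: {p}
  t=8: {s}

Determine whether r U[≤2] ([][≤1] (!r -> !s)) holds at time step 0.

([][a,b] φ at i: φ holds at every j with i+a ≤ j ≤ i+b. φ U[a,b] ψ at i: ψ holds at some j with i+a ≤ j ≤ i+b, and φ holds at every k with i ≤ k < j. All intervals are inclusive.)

Holds

Need some j in [0,2] with [][≤1] (!r -> !s), and r at every k in [0,j-1].
  j=0: [][≤1] (!r -> !s) holds; no prefix to check → satisfied.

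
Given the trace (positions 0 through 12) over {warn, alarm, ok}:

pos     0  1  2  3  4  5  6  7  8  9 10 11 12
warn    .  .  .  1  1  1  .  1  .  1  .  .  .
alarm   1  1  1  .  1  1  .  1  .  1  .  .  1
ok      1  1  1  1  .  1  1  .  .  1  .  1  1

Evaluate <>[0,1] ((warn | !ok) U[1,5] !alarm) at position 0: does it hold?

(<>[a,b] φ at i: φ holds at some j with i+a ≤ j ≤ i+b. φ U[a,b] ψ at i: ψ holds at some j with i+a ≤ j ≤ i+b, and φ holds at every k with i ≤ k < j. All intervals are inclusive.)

Does not hold

Check ((warn | !ok) U[1,5] !alarm) at each j in [0,1]:
  j=0: fails
  j=1: fails
No position in the window satisfies it → formula fails.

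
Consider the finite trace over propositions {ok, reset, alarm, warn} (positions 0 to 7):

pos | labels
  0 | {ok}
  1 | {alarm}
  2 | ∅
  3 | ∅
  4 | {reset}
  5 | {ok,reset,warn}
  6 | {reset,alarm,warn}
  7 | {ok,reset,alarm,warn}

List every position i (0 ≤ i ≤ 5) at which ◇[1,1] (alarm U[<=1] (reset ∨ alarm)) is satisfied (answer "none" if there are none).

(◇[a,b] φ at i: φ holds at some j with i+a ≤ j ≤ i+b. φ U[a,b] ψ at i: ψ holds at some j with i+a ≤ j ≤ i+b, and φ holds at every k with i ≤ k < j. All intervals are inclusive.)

0, 3, 4, 5

Evaluate at each i in [0,5]:
  i=0: ✓ (witness j=1)
  i=1: ✗ (none in [2,2])
  i=2: ✗ (none in [3,3])
  i=3: ✓ (witness j=4)
  i=4: ✓ (witness j=5)
  i=5: ✓ (witness j=6)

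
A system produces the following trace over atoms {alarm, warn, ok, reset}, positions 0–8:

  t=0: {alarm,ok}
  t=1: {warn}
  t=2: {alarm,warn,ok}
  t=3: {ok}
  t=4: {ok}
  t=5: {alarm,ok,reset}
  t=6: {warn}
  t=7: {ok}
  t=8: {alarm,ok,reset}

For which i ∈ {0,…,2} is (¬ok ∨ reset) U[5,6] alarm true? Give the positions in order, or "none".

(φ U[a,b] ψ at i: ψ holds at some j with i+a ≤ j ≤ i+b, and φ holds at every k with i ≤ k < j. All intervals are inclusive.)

none

Evaluate at each i in [0,2]:
  i=0: ✗ (lhs fails at k=0 before rhs at j=5)
  i=1: ✗ (no rhs in [6,7])
  i=2: ✗ (lhs fails at k=2 before rhs at j=8)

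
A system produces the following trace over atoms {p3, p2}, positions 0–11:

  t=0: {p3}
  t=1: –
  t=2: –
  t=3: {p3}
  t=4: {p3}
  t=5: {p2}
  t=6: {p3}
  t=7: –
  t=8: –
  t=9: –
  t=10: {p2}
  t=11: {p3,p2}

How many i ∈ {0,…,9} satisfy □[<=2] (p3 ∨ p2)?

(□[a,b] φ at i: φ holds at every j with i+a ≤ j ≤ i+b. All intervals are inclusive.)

Evaluate at each i in [0,9]:
  i=0: ✗ (fails at j=1)
  i=1: ✗ (fails at j=1)
  i=2: ✗ (fails at j=2)
  i=3: ✓ (all of [3,5])
  i=4: ✓ (all of [4,6])
  i=5: ✗ (fails at j=7)
  i=6: ✗ (fails at j=7)
  i=7: ✗ (fails at j=7)
  i=8: ✗ (fails at j=8)
  i=9: ✗ (fails at j=9)
Positions where it holds: {3, 4} → 2.

2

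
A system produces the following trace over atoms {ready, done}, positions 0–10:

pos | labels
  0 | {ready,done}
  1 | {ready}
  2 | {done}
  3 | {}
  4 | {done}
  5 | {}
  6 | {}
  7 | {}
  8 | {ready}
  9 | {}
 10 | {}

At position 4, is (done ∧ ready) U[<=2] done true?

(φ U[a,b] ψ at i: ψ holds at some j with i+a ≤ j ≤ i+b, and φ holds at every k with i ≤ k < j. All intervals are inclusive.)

Yes

Need some j in [4,6] with done, and (done ∧ ready) at every k in [4,j-1].
  j=4: done holds; no prefix to check → satisfied.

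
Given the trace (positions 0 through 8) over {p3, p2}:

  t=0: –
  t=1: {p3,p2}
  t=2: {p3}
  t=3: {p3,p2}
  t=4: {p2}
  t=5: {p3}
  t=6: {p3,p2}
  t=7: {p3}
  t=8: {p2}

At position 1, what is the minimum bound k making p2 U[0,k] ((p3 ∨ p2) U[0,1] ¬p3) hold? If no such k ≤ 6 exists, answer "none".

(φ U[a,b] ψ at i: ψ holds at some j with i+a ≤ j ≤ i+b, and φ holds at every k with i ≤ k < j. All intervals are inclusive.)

Need earliest j ≥ 1 with ((p3 ∨ p2) U[0,1] ¬p3), and p2 at every k in [1,j-1].
  j=1: rhs fails.
  j=2: rhs fails.
  j=3: rhs holds but lhs fails at k=2.
  j=4: rhs holds but lhs fails at k=2.
  j=5: rhs fails.
  j=6: rhs fails.
  j=7: rhs holds but lhs fails at k=2.
No witness within the range → none.

none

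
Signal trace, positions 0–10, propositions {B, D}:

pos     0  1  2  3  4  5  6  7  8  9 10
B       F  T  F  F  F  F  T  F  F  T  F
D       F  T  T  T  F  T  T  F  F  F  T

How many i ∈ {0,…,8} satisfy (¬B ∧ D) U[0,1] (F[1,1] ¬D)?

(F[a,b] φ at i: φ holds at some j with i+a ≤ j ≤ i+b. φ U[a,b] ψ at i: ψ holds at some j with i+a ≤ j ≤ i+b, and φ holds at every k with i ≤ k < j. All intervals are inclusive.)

6

Evaluate at each i in [0,8]:
  i=0: ✗ (no rhs in [0,1])
  i=1: ✗ (no rhs in [1,2])
  i=2: ✓ (rhs at j=3; lhs holds on [2,2])
  i=3: ✓ (rhs at j=3)
  i=4: ✗ (no rhs in [4,5])
  i=5: ✓ (rhs at j=6; lhs holds on [5,5])
  i=6: ✓ (rhs at j=6)
  i=7: ✓ (rhs at j=7)
  i=8: ✓ (rhs at j=8)
Positions where it holds: {2, 3, 5, 6, 7, 8} → 6.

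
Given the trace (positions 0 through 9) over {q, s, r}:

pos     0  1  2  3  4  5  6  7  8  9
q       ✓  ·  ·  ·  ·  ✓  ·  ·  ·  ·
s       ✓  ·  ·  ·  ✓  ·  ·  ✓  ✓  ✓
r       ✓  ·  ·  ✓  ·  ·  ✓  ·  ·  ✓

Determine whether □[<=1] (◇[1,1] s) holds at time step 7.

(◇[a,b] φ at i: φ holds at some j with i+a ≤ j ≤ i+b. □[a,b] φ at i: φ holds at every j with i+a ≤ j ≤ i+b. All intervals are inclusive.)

Holds

Check ◇[1,1] s at every j in [7,8]:
  j=7: holds (witness at 8)
  j=8: holds (witness at 9)
All positions satisfy it → formula holds.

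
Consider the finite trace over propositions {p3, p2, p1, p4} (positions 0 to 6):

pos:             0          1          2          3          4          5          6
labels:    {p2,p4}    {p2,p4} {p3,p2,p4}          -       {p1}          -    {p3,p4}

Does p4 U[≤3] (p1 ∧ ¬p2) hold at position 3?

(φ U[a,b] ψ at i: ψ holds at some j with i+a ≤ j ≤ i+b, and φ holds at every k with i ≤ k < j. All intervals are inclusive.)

Need some j in [3,6] with (p1 ∧ ¬p2), and p4 at every k in [3,j-1].
  j=3: (p1 ∧ ¬p2) false.
  j=4: (p1 ∧ ¬p2) holds, but p4 fails at k=3 → not this j.
  j=5: (p1 ∧ ¬p2) false.
  j=6: (p1 ∧ ¬p2) false.
No j in the window works → until fails.

No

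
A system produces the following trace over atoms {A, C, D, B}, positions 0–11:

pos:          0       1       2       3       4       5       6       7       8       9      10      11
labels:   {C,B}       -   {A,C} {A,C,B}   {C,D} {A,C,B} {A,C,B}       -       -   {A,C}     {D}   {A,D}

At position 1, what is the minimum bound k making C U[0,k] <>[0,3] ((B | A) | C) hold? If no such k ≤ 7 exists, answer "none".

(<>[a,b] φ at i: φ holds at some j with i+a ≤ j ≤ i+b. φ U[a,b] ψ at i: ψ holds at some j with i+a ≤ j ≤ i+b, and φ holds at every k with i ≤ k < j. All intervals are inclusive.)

0

Need earliest j ≥ 1 with <>[0,3] ((B | A) | C), and C at every k in [1,j-1].
  j=1: rhs holds (empty prefix). k = 0.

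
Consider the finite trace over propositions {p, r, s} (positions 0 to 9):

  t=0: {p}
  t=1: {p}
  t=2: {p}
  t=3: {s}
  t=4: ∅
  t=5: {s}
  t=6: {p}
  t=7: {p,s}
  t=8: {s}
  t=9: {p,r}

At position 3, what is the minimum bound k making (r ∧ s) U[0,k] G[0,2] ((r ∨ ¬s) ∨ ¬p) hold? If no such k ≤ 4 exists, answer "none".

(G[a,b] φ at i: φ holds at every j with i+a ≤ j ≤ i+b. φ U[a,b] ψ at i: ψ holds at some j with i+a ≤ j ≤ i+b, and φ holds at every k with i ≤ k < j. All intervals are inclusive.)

Need earliest j ≥ 3 with G[0,2] ((r ∨ ¬s) ∨ ¬p), and (r ∧ s) at every k in [3,j-1].
  j=3: rhs holds (empty prefix). k = 0.

0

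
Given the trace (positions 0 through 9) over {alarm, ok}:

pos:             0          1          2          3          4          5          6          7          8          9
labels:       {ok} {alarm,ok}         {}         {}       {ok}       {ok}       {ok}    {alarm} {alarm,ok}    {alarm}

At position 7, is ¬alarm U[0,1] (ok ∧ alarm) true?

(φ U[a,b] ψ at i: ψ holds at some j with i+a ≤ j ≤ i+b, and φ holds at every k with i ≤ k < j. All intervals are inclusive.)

Need some j in [7,8] with (ok ∧ alarm), and ¬alarm at every k in [7,j-1].
  j=7: (ok ∧ alarm) false.
  j=8: (ok ∧ alarm) holds, but ¬alarm fails at k=7 → not this j.
No j in the window works → until fails.

No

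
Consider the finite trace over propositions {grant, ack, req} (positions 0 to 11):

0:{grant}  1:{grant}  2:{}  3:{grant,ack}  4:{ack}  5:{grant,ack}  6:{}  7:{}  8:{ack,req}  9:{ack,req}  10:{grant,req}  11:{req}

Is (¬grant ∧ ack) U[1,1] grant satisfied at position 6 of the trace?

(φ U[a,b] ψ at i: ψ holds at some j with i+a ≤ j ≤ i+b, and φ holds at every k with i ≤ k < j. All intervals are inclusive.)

False

Need some j in [7,7] with grant, and (¬grant ∧ ack) at every k in [6,j-1].
  j=7: grant false.
No j in the window works → until fails.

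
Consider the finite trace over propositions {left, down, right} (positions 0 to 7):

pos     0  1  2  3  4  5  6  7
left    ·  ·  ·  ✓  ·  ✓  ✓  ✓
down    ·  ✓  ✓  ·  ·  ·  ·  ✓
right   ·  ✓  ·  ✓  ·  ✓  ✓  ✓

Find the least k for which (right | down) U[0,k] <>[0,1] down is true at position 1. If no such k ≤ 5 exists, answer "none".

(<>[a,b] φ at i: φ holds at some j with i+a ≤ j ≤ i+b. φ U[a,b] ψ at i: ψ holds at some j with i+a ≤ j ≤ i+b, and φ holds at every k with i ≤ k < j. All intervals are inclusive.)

Need earliest j ≥ 1 with <>[0,1] down, and (right | down) at every k in [1,j-1].
  j=1: rhs holds (empty prefix). k = 0.

0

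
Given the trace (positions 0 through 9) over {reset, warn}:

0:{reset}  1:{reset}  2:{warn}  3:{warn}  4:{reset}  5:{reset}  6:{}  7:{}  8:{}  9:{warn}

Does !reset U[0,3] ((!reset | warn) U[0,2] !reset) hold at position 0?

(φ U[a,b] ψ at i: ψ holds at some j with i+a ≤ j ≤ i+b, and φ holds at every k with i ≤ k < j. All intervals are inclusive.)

No

Need some j in [0,3] with ((!reset | warn) U[0,2] !reset), and !reset at every k in [0,j-1].
  j=0: ((!reset | warn) U[0,2] !reset) — fails.
  j=1: ((!reset | warn) U[0,2] !reset) — fails.
  j=2: ((!reset | warn) U[0,2] !reset) holds, but !reset fails at k=0 → not this j.
  j=3: ((!reset | warn) U[0,2] !reset) holds, but !reset fails at k=0 → not this j.
No j in the window works → until fails.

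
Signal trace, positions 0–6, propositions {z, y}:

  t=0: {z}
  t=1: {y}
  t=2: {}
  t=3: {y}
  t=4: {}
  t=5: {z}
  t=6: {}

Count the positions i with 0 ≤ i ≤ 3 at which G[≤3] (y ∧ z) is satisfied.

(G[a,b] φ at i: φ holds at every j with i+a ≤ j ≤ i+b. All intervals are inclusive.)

0

Evaluate at each i in [0,3]:
  i=0: ✗ (fails at j=0)
  i=1: ✗ (fails at j=1)
  i=2: ✗ (fails at j=2)
  i=3: ✗ (fails at j=3)
Positions where it holds: {} → 0.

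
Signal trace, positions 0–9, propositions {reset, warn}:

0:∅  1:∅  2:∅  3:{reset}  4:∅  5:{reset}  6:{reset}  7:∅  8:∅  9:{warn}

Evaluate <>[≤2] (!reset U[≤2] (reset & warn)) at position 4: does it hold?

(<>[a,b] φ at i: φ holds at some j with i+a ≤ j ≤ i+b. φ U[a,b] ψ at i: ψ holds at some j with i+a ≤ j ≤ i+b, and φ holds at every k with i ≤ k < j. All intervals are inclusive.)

No

Check (!reset U[≤2] (reset & warn)) at each j in [4,6]:
  j=4: fails
  j=5: fails
  j=6: fails
No position in the window satisfies it → formula fails.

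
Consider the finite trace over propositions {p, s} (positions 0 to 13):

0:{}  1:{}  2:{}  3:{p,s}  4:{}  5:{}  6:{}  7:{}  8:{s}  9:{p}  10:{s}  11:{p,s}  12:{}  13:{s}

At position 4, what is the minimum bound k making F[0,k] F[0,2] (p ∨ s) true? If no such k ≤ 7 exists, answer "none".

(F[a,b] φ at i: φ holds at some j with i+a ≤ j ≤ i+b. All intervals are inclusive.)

Scan j = 4,5,… for F[0,2] (p ∨ s):
  j=4: fails
  j=5: fails
  j=6: holds
First hit at j=6, so smallest k = 6-4 = 2.

2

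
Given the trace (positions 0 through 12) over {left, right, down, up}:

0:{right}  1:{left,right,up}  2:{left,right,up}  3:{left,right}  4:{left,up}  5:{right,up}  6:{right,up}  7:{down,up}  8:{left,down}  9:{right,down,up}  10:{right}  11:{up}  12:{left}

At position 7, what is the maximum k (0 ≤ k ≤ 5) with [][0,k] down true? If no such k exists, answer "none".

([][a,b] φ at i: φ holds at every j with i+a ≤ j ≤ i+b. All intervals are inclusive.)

down must hold from j=7 onward; find where it first fails.
  j=7: holds
  j=8: holds
  j=9: holds
  j=10: fails
Holds on [7,9], so largest k = 2.

2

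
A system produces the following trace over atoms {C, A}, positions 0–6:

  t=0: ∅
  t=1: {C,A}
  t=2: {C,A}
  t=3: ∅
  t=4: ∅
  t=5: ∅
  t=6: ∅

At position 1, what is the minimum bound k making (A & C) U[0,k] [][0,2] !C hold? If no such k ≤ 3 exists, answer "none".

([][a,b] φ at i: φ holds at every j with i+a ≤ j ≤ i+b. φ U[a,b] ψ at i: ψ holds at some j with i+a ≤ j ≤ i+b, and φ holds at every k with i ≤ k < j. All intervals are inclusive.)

Need earliest j ≥ 1 with [][0,2] !C, and (A & C) at every k in [1,j-1].
  j=1: rhs fails.
  j=2: rhs fails.
  j=3: rhs holds; lhs holds on [1,2]. k = 2.

2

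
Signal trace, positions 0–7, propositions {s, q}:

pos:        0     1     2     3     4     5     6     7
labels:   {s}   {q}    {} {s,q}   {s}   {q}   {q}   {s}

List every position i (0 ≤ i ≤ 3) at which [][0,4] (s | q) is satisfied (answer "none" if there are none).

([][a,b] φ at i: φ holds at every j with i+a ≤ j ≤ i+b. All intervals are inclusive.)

3

Evaluate at each i in [0,3]:
  i=0: ✗ (fails at j=2)
  i=1: ✗ (fails at j=2)
  i=2: ✗ (fails at j=2)
  i=3: ✓ (all of [3,7])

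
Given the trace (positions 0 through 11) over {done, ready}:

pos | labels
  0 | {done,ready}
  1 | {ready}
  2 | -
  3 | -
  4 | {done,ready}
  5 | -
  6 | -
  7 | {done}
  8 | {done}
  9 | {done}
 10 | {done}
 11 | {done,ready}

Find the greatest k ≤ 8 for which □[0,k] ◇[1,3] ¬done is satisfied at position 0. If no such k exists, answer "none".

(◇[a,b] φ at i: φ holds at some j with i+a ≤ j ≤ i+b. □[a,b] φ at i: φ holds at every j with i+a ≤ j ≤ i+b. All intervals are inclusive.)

◇[1,3] ¬done must hold from j=0 onward; find where it first fails.
  j=0: holds
  j=1: holds
  j=2: holds
  j=3: holds
  j=4: holds
  j=5: holds
  j=6: fails
Holds on [0,5], so largest k = 5.

5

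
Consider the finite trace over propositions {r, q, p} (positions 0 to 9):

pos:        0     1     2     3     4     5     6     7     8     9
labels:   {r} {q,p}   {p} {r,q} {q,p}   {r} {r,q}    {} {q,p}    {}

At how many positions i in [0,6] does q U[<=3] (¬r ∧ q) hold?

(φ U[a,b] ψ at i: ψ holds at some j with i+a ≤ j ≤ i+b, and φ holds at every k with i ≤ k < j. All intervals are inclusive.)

Evaluate at each i in [0,6]:
  i=0: ✗ (lhs fails at k=0 before rhs at j=1)
  i=1: ✓ (rhs at j=1)
  i=2: ✗ (lhs fails at k=2 before rhs at j=4)
  i=3: ✓ (rhs at j=4; lhs holds on [3,3])
  i=4: ✓ (rhs at j=4)
  i=5: ✗ (lhs fails at k=5 before rhs at j=8)
  i=6: ✗ (lhs fails at k=7 before rhs at j=8)
Positions where it holds: {1, 3, 4} → 3.

3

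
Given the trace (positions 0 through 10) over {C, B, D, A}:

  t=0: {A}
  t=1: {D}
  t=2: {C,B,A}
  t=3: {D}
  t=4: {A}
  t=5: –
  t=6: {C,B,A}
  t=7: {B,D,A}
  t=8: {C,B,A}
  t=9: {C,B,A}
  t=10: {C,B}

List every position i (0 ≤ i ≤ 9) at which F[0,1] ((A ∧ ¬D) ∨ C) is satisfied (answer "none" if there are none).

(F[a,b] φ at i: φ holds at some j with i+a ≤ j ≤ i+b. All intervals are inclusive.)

0, 1, 2, 3, 4, 5, 6, 7, 8, 9

Evaluate at each i in [0,9]:
  i=0: ✓ (witness j=0)
  i=1: ✓ (witness j=2)
  i=2: ✓ (witness j=2)
  i=3: ✓ (witness j=4)
  i=4: ✓ (witness j=4)
  i=5: ✓ (witness j=6)
  i=6: ✓ (witness j=6)
  i=7: ✓ (witness j=8)
  i=8: ✓ (witness j=8)
  i=9: ✓ (witness j=9)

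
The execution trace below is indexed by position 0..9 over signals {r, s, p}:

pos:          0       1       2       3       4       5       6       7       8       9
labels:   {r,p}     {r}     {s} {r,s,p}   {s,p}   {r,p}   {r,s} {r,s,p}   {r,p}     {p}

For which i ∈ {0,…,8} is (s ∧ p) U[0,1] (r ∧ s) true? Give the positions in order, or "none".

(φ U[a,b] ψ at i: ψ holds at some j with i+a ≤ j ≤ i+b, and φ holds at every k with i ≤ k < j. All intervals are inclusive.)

Evaluate at each i in [0,8]:
  i=0: ✗ (no rhs in [0,1])
  i=1: ✗ (no rhs in [1,2])
  i=2: ✗ (lhs fails at k=2 before rhs at j=3)
  i=3: ✓ (rhs at j=3)
  i=4: ✗ (no rhs in [4,5])
  i=5: ✗ (lhs fails at k=5 before rhs at j=6)
  i=6: ✓ (rhs at j=6)
  i=7: ✓ (rhs at j=7)
  i=8: ✗ (no rhs in [8,9])

3, 6, 7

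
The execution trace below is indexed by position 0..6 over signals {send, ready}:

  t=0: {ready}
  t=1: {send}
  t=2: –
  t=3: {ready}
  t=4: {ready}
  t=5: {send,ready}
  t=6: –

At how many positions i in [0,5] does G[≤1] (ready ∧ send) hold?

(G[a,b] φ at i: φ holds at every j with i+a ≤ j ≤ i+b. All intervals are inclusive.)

Evaluate at each i in [0,5]:
  i=0: ✗ (fails at j=0)
  i=1: ✗ (fails at j=1)
  i=2: ✗ (fails at j=2)
  i=3: ✗ (fails at j=3)
  i=4: ✗ (fails at j=4)
  i=5: ✗ (fails at j=6)
Positions where it holds: {} → 0.

0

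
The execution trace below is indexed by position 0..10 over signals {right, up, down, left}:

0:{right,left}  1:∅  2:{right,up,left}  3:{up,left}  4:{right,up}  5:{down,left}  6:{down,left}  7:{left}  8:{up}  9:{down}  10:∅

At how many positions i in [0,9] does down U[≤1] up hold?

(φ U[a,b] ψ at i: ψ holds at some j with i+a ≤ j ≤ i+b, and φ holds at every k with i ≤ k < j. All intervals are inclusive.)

4

Evaluate at each i in [0,9]:
  i=0: ✗ (no rhs in [0,1])
  i=1: ✗ (lhs fails at k=1 before rhs at j=2)
  i=2: ✓ (rhs at j=2)
  i=3: ✓ (rhs at j=3)
  i=4: ✓ (rhs at j=4)
  i=5: ✗ (no rhs in [5,6])
  i=6: ✗ (no rhs in [6,7])
  i=7: ✗ (lhs fails at k=7 before rhs at j=8)
  i=8: ✓ (rhs at j=8)
  i=9: ✗ (no rhs in [9,10])
Positions where it holds: {2, 3, 4, 8} → 4.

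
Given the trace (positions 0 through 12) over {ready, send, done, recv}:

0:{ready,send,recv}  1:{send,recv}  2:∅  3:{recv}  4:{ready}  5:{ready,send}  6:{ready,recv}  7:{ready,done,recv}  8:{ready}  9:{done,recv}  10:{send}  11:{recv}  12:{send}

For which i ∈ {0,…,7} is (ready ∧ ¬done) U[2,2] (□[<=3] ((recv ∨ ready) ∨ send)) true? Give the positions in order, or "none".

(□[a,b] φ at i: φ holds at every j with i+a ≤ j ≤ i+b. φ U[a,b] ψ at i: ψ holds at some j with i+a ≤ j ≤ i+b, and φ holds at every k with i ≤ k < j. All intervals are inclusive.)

Evaluate at each i in [0,7]:
  i=0: ✗ (no rhs in [2,2])
  i=1: ✗ (lhs fails at k=1 before rhs at j=3)
  i=2: ✗ (lhs fails at k=2 before rhs at j=4)
  i=3: ✗ (lhs fails at k=3 before rhs at j=5)
  i=4: ✓ (rhs at j=6; lhs holds on [4,5])
  i=5: ✓ (rhs at j=7; lhs holds on [5,6])
  i=6: ✗ (lhs fails at k=7 before rhs at j=8)
  i=7: ✗ (lhs fails at k=7 before rhs at j=9)

4, 5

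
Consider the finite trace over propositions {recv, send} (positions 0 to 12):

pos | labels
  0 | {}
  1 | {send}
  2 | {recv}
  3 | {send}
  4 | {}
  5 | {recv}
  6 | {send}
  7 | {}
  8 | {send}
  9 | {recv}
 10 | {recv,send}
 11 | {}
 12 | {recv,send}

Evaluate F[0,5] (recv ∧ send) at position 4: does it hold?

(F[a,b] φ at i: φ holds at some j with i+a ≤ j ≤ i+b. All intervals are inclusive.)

False

Check (recv ∧ send) at each j in [4,9]:
  j=4: false
  j=5: false
  j=6: false
  j=7: false
  j=8: false
  j=9: false
No position in the window satisfies it → formula fails.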